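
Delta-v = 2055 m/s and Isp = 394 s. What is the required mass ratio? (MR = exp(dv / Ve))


Ve = 394 * 9.81 = 3865.14 m/s
MR = exp(2055 / 3865.14) = 1.702

1.702


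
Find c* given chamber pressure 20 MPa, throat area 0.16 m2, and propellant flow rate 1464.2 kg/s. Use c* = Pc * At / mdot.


c* = 20e6 * 0.16 / 1464.2 = 2185 m/s

2185 m/s


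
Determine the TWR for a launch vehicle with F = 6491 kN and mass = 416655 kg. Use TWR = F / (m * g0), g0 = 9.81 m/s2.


TWR = 6491000 / (416655 * 9.81) = 1.59

1.59


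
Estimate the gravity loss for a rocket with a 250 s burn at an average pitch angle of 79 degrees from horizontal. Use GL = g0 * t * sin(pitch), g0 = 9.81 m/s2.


GL = 9.81 * 250 * sin(79 deg) = 2407 m/s

2407 m/s


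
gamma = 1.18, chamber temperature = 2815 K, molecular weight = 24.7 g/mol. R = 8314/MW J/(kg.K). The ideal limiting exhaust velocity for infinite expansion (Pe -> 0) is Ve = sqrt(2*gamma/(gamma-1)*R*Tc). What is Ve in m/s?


R = 8314 / 24.7 = 336.6 J/(kg.K)
Ve = sqrt(2 * 1.18 / (1.18 - 1) * 336.6 * 2815) = 3525 m/s

3525 m/s


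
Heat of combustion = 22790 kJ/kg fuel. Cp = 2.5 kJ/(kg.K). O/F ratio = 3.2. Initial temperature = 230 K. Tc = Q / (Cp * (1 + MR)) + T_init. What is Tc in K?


Tc = 22790 / (2.5 * (1 + 3.2)) + 230 = 2400 K

2400 K


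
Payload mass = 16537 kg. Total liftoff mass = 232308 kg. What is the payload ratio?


PR = 16537 / 232308 = 0.0712

0.0712


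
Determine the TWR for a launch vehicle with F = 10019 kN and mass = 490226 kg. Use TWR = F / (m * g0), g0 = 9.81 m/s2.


TWR = 10019000 / (490226 * 9.81) = 2.08

2.08


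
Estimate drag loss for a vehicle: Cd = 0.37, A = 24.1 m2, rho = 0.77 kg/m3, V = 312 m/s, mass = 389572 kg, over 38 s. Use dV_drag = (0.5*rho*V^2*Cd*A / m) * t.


D = 0.5 * 0.77 * 312^2 * 0.37 * 24.1 = 334186.33 N
a = 334186.33 / 389572 = 0.8578 m/s2
dV = 0.8578 * 38 = 32.6 m/s

32.6 m/s


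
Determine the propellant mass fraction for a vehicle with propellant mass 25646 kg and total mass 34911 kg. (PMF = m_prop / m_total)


PMF = 25646 / 34911 = 0.735

0.735


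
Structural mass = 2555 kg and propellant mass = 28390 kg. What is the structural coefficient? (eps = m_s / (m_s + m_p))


eps = 2555 / (2555 + 28390) = 0.0826

0.0826


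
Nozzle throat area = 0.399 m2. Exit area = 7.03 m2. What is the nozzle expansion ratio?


AR = 7.03 / 0.399 = 17.6

17.6


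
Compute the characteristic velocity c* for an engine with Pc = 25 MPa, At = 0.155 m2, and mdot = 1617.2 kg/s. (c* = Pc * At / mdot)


c* = 25e6 * 0.155 / 1617.2 = 2396 m/s

2396 m/s


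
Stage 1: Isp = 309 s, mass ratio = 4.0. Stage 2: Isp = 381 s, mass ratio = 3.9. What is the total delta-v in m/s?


dV1 = 309 * 9.81 * ln(4.0) = 4202.3 m/s
dV2 = 381 * 9.81 * ln(3.9) = 5086.8 m/s
Total dV = 4202.3 + 5086.8 = 9289.1 m/s ~ 9289 m/s

9289 m/s


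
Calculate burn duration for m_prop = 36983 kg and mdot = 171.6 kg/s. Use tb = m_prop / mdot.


tb = 36983 / 171.6 = 215.5 s

215.5 s


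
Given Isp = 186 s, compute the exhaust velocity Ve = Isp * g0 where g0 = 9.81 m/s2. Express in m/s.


Ve = Isp * g0 = 186 * 9.81 = 1824.7 m/s

1824.7 m/s


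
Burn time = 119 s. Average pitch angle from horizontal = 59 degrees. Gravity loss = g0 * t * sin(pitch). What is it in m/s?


GL = 9.81 * 119 * sin(59 deg) = 1001 m/s

1001 m/s


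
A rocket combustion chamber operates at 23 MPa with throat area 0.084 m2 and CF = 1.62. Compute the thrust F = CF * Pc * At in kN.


F = 1.62 * 23e6 * 0.084 = 3.1298e+06 N = 3129.8 kN

3129.8 kN


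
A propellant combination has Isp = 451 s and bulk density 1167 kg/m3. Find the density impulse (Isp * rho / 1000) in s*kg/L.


rho*Isp = 451 * 1167 / 1000 = 526 s*kg/L

526 s*kg/L


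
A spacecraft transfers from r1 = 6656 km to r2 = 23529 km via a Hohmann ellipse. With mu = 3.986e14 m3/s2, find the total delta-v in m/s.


V1 = sqrt(mu/r1) = 7738.59 m/s
dV1 = V1*(sqrt(2*r2/(r1+r2)) - 1) = 1923.77 m/s
V2 = sqrt(mu/r2) = 4115.92 m/s
dV2 = V2*(1 - sqrt(2*r1/(r1+r2))) = 1382.58 m/s
Total dV = 3306 m/s

3306 m/s


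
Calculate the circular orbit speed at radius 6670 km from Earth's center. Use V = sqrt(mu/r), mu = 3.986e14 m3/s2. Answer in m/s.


V = sqrt(3.986e14 / 6670000) = 7730 m/s

7730 m/s


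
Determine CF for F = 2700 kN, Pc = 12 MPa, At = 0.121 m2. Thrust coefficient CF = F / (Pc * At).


CF = 2700000 / (12e6 * 0.121) = 1.86

1.86


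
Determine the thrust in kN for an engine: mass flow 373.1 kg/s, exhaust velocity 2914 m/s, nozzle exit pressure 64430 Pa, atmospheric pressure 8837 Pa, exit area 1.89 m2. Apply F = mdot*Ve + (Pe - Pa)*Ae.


F = 373.1 * 2914 + (64430 - 8837) * 1.89 = 1.1923e+06 N = 1192.3 kN

1192.3 kN


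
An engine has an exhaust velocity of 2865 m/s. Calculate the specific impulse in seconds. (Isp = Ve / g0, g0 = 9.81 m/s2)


Isp = Ve / g0 = 2865 / 9.81 = 292.0 s

292.0 s


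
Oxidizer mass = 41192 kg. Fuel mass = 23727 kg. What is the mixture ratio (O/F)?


MR = 41192 / 23727 = 1.74

1.74


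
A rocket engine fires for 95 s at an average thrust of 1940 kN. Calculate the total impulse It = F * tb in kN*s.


It = 1940 * 95 = 184300 kN*s

184300 kN*s


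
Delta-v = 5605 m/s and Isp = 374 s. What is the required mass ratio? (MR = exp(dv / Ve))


Ve = 374 * 9.81 = 3668.94 m/s
MR = exp(5605 / 3668.94) = 4.608

4.608


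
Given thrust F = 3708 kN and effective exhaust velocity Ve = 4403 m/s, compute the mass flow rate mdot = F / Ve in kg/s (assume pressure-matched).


mdot = F / Ve = 3708000 / 4403 = 842.2 kg/s

842.2 kg/s


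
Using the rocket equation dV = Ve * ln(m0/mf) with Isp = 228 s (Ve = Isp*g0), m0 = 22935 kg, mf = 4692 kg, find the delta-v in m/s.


Ve = 228 * 9.81 = 2236.68 m/s
dV = 2236.68 * ln(22935/4692) = 3549 m/s

3549 m/s


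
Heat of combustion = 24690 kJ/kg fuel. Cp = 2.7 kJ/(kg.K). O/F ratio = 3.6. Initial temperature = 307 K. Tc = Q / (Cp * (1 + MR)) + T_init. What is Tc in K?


Tc = 24690 / (2.7 * (1 + 3.6)) + 307 = 2295 K

2295 K


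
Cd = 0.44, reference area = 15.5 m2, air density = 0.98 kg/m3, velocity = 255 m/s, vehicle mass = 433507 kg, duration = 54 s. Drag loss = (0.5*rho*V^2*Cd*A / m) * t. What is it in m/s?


D = 0.5 * 0.98 * 255^2 * 0.44 * 15.5 = 217300.54 N
a = 217300.54 / 433507 = 0.5013 m/s2
dV = 0.5013 * 54 = 27.1 m/s

27.1 m/s


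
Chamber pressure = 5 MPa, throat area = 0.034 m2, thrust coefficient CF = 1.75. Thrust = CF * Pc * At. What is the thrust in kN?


F = 1.75 * 5e6 * 0.034 = 297500.0 N = 297.5 kN

297.5 kN


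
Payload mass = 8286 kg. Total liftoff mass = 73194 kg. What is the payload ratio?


PR = 8286 / 73194 = 0.1132

0.1132


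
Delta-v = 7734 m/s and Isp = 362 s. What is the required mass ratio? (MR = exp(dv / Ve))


Ve = 362 * 9.81 = 3551.22 m/s
MR = exp(7734 / 3551.22) = 8.827

8.827


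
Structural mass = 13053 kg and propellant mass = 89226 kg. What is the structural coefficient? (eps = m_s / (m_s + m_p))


eps = 13053 / (13053 + 89226) = 0.1276

0.1276


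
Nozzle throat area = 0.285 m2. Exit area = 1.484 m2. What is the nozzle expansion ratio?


AR = 1.484 / 0.285 = 5.2

5.2


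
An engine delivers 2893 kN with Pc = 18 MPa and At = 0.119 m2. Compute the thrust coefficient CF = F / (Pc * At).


CF = 2893000 / (18e6 * 0.119) = 1.35

1.35


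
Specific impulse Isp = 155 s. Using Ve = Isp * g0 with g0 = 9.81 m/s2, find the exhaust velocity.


Ve = Isp * g0 = 155 * 9.81 = 1520.6 m/s

1520.6 m/s


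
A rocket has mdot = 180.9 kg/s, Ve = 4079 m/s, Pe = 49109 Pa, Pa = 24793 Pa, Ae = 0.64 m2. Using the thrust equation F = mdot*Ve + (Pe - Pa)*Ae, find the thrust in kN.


F = 180.9 * 4079 + (49109 - 24793) * 0.64 = 753453.0 N = 753.5 kN

753.5 kN


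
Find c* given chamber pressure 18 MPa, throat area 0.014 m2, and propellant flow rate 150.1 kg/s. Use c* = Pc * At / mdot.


c* = 18e6 * 0.014 / 150.1 = 1679 m/s

1679 m/s


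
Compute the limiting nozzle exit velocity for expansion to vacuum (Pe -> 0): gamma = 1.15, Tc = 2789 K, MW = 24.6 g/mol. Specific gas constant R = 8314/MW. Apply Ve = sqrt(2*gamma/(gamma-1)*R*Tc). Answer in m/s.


R = 8314 / 24.6 = 337.97 J/(kg.K)
Ve = sqrt(2 * 1.15 / (1.15 - 1) * 337.97 * 2789) = 3802 m/s

3802 m/s


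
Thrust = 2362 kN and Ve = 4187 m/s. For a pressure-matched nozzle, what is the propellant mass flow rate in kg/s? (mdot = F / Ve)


mdot = F / Ve = 2362000 / 4187 = 564.1 kg/s

564.1 kg/s


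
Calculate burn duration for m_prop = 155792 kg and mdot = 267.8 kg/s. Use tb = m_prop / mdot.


tb = 155792 / 267.8 = 581.7 s

581.7 s


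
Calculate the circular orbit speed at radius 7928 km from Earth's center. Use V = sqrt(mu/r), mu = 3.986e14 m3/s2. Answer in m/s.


V = sqrt(3.986e14 / 7928000) = 7091 m/s

7091 m/s


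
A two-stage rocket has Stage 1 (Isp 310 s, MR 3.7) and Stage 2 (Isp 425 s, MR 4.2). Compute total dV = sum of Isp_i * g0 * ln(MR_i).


dV1 = 310 * 9.81 * ln(3.7) = 3978.8 m/s
dV2 = 425 * 9.81 * ln(4.2) = 5983.2 m/s
Total dV = 3978.8 + 5983.2 = 9962.0 m/s ~ 9962 m/s

9962 m/s


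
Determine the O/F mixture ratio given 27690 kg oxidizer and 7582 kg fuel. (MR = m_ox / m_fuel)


MR = 27690 / 7582 = 3.65

3.65


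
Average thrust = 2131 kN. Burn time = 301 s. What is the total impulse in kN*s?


It = 2131 * 301 = 641431 kN*s

641431 kN*s


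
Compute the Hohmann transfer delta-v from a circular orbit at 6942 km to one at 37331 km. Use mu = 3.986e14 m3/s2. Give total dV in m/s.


V1 = sqrt(mu/r1) = 7577.51 m/s
dV1 = V1*(sqrt(2*r2/(r1+r2)) - 1) = 2262.76 m/s
V2 = sqrt(mu/r2) = 3267.64 m/s
dV2 = V2*(1 - sqrt(2*r1/(r1+r2))) = 1437.76 m/s
Total dV = 3701 m/s

3701 m/s


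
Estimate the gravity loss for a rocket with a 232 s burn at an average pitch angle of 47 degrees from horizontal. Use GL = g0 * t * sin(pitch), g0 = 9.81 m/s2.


GL = 9.81 * 232 * sin(47 deg) = 1665 m/s

1665 m/s


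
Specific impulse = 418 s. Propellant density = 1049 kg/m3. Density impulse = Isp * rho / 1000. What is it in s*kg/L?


rho*Isp = 418 * 1049 / 1000 = 438 s*kg/L

438 s*kg/L


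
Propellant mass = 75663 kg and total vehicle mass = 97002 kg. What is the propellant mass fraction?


PMF = 75663 / 97002 = 0.78

0.78


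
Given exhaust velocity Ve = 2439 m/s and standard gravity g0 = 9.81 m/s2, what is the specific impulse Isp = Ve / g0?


Isp = Ve / g0 = 2439 / 9.81 = 248.6 s

248.6 s


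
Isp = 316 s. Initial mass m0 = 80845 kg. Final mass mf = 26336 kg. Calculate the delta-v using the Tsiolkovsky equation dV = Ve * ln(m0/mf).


Ve = 316 * 9.81 = 3099.96 m/s
dV = 3099.96 * ln(80845/26336) = 3477 m/s

3477 m/s


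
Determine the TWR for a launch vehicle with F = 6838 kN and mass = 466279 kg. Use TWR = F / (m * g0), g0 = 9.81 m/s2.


TWR = 6838000 / (466279 * 9.81) = 1.49

1.49


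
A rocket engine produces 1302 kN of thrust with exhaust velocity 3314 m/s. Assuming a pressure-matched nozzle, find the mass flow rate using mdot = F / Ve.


mdot = F / Ve = 1302000 / 3314 = 392.9 kg/s

392.9 kg/s


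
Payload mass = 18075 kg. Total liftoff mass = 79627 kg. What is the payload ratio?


PR = 18075 / 79627 = 0.227

0.227


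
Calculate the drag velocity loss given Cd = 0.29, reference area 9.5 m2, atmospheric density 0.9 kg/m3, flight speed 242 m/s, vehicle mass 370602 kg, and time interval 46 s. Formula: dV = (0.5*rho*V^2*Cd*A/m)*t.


D = 0.5 * 0.9 * 242^2 * 0.29 * 9.5 = 72604.72 N
a = 72604.72 / 370602 = 0.1959 m/s2
dV = 0.1959 * 46 = 9.0 m/s

9.0 m/s


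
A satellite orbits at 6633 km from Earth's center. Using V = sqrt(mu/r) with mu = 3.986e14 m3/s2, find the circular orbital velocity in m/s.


V = sqrt(3.986e14 / 6633000) = 7752 m/s

7752 m/s


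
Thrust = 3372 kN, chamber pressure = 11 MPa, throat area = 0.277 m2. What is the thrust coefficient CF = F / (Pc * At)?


CF = 3372000 / (11e6 * 0.277) = 1.11

1.11


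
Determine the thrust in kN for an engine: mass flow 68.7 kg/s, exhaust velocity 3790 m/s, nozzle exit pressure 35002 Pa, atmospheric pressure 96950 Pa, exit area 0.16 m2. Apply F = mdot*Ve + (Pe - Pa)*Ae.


F = 68.7 * 3790 + (35002 - 96950) * 0.16 = 250461.0 N = 250.5 kN

250.5 kN


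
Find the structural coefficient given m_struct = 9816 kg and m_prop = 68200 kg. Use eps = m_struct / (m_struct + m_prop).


eps = 9816 / (9816 + 68200) = 0.1258

0.1258


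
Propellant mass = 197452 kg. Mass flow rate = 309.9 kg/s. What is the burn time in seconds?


tb = 197452 / 309.9 = 637.1 s

637.1 s


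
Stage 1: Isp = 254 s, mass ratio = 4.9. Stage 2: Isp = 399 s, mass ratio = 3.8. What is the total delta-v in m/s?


dV1 = 254 * 9.81 * ln(4.9) = 3960.0 m/s
dV2 = 399 * 9.81 * ln(3.8) = 5225.4 m/s
Total dV = 3960.0 + 5225.4 = 9185.4 m/s ~ 9185 m/s

9185 m/s


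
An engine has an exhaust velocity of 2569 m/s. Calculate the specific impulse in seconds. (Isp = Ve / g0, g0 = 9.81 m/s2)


Isp = Ve / g0 = 2569 / 9.81 = 261.9 s

261.9 s


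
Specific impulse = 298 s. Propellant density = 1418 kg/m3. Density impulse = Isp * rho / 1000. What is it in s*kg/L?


rho*Isp = 298 * 1418 / 1000 = 423 s*kg/L

423 s*kg/L


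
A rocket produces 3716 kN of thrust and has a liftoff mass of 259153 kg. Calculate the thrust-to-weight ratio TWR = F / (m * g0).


TWR = 3716000 / (259153 * 9.81) = 1.46

1.46


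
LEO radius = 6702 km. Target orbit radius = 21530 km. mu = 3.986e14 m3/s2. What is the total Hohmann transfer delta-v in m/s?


V1 = sqrt(mu/r1) = 7711.99 m/s
dV1 = V1*(sqrt(2*r2/(r1+r2)) - 1) = 1812.3 m/s
V2 = sqrt(mu/r2) = 4302.76 m/s
dV2 = V2*(1 - sqrt(2*r1/(r1+r2))) = 1337.97 m/s
Total dV = 3150 m/s

3150 m/s


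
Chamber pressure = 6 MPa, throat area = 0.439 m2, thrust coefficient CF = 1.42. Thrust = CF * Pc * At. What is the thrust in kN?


F = 1.42 * 6e6 * 0.439 = 3.7403e+06 N = 3740.3 kN

3740.3 kN


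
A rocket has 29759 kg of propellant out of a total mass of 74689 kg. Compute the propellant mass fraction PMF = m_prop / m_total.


PMF = 29759 / 74689 = 0.398

0.398


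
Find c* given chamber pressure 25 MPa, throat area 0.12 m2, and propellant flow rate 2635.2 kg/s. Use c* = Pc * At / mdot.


c* = 25e6 * 0.12 / 2635.2 = 1138 m/s

1138 m/s


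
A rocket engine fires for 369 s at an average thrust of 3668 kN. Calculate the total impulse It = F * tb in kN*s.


It = 3668 * 369 = 1353492 kN*s

1353492 kN*s


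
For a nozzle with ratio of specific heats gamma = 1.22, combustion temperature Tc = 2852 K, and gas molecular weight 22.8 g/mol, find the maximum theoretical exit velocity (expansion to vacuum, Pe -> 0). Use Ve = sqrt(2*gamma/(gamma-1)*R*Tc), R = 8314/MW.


R = 8314 / 22.8 = 364.65 J/(kg.K)
Ve = sqrt(2 * 1.22 / (1.22 - 1) * 364.65 * 2852) = 3396 m/s

3396 m/s


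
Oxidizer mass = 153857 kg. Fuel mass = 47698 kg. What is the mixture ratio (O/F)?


MR = 153857 / 47698 = 3.23

3.23


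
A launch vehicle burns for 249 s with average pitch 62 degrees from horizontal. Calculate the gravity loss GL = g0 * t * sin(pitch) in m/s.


GL = 9.81 * 249 * sin(62 deg) = 2157 m/s

2157 m/s


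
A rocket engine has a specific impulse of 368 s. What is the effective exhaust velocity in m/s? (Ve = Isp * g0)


Ve = Isp * g0 = 368 * 9.81 = 3610.1 m/s

3610.1 m/s


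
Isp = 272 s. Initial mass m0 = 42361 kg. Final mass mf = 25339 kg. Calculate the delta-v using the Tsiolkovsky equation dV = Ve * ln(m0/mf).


Ve = 272 * 9.81 = 2668.32 m/s
dV = 2668.32 * ln(42361/25339) = 1371 m/s

1371 m/s


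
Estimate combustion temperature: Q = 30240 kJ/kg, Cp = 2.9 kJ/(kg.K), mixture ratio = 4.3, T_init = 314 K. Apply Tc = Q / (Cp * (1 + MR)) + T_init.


Tc = 30240 / (2.9 * (1 + 4.3)) + 314 = 2281 K

2281 K


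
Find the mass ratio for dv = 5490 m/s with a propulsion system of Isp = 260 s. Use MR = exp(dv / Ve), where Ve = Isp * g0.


Ve = 260 * 9.81 = 2550.6 m/s
MR = exp(5490 / 2550.6) = 8.606

8.606


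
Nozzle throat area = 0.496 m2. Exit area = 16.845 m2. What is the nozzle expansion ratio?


AR = 16.845 / 0.496 = 34.0

34.0


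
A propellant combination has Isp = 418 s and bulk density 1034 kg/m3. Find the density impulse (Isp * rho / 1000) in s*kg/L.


rho*Isp = 418 * 1034 / 1000 = 432 s*kg/L

432 s*kg/L


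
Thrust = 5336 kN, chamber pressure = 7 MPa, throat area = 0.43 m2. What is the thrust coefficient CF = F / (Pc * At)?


CF = 5336000 / (7e6 * 0.43) = 1.77

1.77


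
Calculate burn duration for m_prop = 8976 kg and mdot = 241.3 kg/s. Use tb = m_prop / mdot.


tb = 8976 / 241.3 = 37.2 s

37.2 s


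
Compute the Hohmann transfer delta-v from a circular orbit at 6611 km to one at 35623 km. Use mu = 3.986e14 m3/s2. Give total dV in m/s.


V1 = sqrt(mu/r1) = 7764.89 m/s
dV1 = V1*(sqrt(2*r2/(r1+r2)) - 1) = 2320.31 m/s
V2 = sqrt(mu/r2) = 3345.06 m/s
dV2 = V2*(1 - sqrt(2*r1/(r1+r2))) = 1473.42 m/s
Total dV = 3794 m/s

3794 m/s


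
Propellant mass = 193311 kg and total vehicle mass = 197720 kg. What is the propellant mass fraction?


PMF = 193311 / 197720 = 0.978

0.978


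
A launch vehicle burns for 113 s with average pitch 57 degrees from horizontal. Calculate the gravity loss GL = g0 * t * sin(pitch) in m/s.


GL = 9.81 * 113 * sin(57 deg) = 930 m/s

930 m/s


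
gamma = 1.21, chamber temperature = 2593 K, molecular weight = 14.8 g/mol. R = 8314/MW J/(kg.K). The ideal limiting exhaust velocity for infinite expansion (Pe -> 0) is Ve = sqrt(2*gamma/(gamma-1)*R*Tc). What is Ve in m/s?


R = 8314 / 14.8 = 561.76 J/(kg.K)
Ve = sqrt(2 * 1.21 / (1.21 - 1) * 561.76 * 2593) = 4097 m/s

4097 m/s


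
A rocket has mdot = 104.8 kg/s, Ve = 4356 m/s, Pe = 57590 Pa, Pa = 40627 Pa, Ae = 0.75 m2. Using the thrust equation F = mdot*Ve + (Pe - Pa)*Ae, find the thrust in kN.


F = 104.8 * 4356 + (57590 - 40627) * 0.75 = 469231.0 N = 469.2 kN

469.2 kN


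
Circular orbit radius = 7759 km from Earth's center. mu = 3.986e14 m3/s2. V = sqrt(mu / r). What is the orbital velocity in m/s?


V = sqrt(3.986e14 / 7759000) = 7167 m/s

7167 m/s


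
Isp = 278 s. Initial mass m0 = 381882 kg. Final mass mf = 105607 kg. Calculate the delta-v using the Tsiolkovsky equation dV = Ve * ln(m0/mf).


Ve = 278 * 9.81 = 2727.18 m/s
dV = 2727.18 * ln(381882/105607) = 3505 m/s

3505 m/s


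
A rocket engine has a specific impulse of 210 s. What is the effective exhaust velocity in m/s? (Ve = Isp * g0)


Ve = Isp * g0 = 210 * 9.81 = 2060.1 m/s

2060.1 m/s


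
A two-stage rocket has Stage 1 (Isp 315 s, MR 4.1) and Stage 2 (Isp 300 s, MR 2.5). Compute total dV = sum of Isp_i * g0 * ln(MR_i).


dV1 = 315 * 9.81 * ln(4.1) = 4360.2 m/s
dV2 = 300 * 9.81 * ln(2.5) = 2696.6 m/s
Total dV = 4360.2 + 2696.6 = 7056.8 m/s ~ 7057 m/s

7057 m/s


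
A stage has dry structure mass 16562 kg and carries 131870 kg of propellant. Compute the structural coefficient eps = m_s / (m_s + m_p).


eps = 16562 / (16562 + 131870) = 0.1116

0.1116


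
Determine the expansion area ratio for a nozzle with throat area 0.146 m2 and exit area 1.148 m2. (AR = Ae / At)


AR = 1.148 / 0.146 = 7.9

7.9


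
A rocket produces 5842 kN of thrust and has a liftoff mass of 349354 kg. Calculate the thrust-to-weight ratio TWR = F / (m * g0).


TWR = 5842000 / (349354 * 9.81) = 1.7

1.7


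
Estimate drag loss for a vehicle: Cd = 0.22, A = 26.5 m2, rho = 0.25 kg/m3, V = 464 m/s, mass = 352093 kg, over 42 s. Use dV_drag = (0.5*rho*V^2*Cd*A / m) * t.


D = 0.5 * 0.25 * 464^2 * 0.22 * 26.5 = 156896.96 N
a = 156896.96 / 352093 = 0.4456 m/s2
dV = 0.4456 * 42 = 18.7 m/s

18.7 m/s


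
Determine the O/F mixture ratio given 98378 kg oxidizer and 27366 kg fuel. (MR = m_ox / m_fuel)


MR = 98378 / 27366 = 3.59

3.59


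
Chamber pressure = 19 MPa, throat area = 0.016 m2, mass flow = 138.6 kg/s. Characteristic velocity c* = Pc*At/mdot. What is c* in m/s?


c* = 19e6 * 0.016 / 138.6 = 2193 m/s

2193 m/s


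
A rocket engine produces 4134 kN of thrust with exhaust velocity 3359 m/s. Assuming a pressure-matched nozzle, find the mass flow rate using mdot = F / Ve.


mdot = F / Ve = 4134000 / 3359 = 1230.7 kg/s

1230.7 kg/s


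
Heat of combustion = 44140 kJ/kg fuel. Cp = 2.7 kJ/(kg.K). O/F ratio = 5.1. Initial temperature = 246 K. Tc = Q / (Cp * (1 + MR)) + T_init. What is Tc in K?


Tc = 44140 / (2.7 * (1 + 5.1)) + 246 = 2926 K

2926 K


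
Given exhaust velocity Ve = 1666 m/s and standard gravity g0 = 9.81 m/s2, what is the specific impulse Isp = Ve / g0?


Isp = Ve / g0 = 1666 / 9.81 = 169.8 s

169.8 s


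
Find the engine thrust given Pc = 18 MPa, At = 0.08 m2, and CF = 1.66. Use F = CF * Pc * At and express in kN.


F = 1.66 * 18e6 * 0.08 = 2.3904e+06 N = 2390.4 kN

2390.4 kN


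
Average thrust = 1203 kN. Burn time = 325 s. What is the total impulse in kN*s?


It = 1203 * 325 = 390975 kN*s

390975 kN*s


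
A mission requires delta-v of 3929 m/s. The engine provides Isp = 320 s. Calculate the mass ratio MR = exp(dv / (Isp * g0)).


Ve = 320 * 9.81 = 3139.2 m/s
MR = exp(3929 / 3139.2) = 3.496

3.496


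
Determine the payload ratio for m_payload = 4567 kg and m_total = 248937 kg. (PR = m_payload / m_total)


PR = 4567 / 248937 = 0.0183

0.0183


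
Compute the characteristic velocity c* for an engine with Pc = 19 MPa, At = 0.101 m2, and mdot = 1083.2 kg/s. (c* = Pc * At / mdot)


c* = 19e6 * 0.101 / 1083.2 = 1772 m/s

1772 m/s


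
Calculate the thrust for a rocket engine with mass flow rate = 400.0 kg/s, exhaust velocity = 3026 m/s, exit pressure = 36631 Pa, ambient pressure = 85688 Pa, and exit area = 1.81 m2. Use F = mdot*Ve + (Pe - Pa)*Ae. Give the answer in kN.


F = 400.0 * 3026 + (36631 - 85688) * 1.81 = 1.1216e+06 N = 1121.6 kN

1121.6 kN


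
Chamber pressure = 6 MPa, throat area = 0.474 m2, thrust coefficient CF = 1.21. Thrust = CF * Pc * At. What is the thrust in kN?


F = 1.21 * 6e6 * 0.474 = 3.4412e+06 N = 3441.2 kN

3441.2 kN


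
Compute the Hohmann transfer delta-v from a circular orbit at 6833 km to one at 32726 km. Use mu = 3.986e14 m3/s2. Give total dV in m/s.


V1 = sqrt(mu/r1) = 7637.71 m/s
dV1 = V1*(sqrt(2*r2/(r1+r2)) - 1) = 2186.6 m/s
V2 = sqrt(mu/r2) = 3489.97 m/s
dV2 = V2*(1 - sqrt(2*r1/(r1+r2))) = 1438.72 m/s
Total dV = 3625 m/s

3625 m/s


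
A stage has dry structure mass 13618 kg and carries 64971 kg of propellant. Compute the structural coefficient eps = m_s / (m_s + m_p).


eps = 13618 / (13618 + 64971) = 0.1733

0.1733


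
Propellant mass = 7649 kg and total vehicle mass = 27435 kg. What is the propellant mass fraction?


PMF = 7649 / 27435 = 0.279

0.279


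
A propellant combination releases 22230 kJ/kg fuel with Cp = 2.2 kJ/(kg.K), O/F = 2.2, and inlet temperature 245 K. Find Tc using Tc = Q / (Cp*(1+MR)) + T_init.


Tc = 22230 / (2.2 * (1 + 2.2)) + 245 = 3403 K

3403 K


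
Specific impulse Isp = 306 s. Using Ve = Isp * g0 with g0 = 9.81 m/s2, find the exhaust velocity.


Ve = Isp * g0 = 306 * 9.81 = 3001.9 m/s

3001.9 m/s


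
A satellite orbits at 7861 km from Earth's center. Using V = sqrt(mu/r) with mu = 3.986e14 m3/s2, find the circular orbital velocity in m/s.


V = sqrt(3.986e14 / 7861000) = 7121 m/s

7121 m/s


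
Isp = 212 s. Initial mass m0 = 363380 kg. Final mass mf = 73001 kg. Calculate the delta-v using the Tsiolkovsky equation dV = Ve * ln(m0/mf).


Ve = 212 * 9.81 = 2079.72 m/s
dV = 2079.72 * ln(363380/73001) = 3338 m/s

3338 m/s


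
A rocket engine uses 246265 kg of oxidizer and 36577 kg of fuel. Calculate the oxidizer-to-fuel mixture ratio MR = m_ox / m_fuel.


MR = 246265 / 36577 = 6.73

6.73


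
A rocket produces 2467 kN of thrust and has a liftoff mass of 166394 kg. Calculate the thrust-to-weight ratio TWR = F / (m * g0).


TWR = 2467000 / (166394 * 9.81) = 1.51

1.51


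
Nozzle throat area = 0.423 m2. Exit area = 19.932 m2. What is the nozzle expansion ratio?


AR = 19.932 / 0.423 = 47.1

47.1


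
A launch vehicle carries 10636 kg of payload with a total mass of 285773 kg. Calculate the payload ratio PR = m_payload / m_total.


PR = 10636 / 285773 = 0.0372

0.0372


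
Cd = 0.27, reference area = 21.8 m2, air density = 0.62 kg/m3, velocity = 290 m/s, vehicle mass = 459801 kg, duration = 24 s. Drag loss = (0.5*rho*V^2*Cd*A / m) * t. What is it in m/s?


D = 0.5 * 0.62 * 290^2 * 0.27 * 21.8 = 153453.91 N
a = 153453.91 / 459801 = 0.3337 m/s2
dV = 0.3337 * 24 = 8.0 m/s

8.0 m/s


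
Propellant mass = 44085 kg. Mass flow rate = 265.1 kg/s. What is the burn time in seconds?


tb = 44085 / 265.1 = 166.3 s

166.3 s


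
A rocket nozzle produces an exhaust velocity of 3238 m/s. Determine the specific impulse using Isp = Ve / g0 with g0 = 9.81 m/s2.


Isp = Ve / g0 = 3238 / 9.81 = 330.1 s

330.1 s


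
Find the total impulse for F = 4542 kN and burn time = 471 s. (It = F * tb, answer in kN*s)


It = 4542 * 471 = 2139282 kN*s

2139282 kN*s


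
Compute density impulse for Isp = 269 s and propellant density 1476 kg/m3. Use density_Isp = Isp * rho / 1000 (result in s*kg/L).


rho*Isp = 269 * 1476 / 1000 = 397 s*kg/L

397 s*kg/L


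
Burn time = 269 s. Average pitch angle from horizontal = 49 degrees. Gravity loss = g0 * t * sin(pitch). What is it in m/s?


GL = 9.81 * 269 * sin(49 deg) = 1992 m/s

1992 m/s


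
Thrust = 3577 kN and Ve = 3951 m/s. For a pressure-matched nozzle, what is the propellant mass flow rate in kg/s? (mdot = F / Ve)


mdot = F / Ve = 3577000 / 3951 = 905.3 kg/s

905.3 kg/s


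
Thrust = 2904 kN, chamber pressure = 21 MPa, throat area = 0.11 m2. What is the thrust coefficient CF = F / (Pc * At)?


CF = 2904000 / (21e6 * 0.11) = 1.26

1.26


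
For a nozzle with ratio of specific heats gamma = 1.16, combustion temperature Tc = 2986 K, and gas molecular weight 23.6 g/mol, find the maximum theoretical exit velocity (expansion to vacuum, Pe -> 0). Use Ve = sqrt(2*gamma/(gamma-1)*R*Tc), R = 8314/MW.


R = 8314 / 23.6 = 352.29 J/(kg.K)
Ve = sqrt(2 * 1.16 / (1.16 - 1) * 352.29 * 2986) = 3906 m/s

3906 m/s


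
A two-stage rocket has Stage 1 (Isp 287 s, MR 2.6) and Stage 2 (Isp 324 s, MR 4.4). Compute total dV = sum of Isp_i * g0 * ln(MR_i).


dV1 = 287 * 9.81 * ln(2.6) = 2690.2 m/s
dV2 = 324 * 9.81 * ln(4.4) = 4709.2 m/s
Total dV = 2690.2 + 4709.2 = 7399.4 m/s ~ 7399 m/s

7399 m/s


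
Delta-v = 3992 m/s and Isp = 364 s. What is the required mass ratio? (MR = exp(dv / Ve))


Ve = 364 * 9.81 = 3570.84 m/s
MR = exp(3992 / 3570.84) = 3.059

3.059


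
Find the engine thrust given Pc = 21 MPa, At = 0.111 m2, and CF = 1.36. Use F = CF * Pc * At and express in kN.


F = 1.36 * 21e6 * 0.111 = 3.1702e+06 N = 3170.2 kN

3170.2 kN


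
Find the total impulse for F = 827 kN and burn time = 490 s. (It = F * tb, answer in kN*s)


It = 827 * 490 = 405230 kN*s

405230 kN*s


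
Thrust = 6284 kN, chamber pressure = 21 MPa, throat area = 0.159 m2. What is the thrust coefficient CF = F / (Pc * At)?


CF = 6284000 / (21e6 * 0.159) = 1.88

1.88


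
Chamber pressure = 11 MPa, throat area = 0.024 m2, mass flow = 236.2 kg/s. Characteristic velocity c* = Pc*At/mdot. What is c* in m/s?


c* = 11e6 * 0.024 / 236.2 = 1118 m/s

1118 m/s


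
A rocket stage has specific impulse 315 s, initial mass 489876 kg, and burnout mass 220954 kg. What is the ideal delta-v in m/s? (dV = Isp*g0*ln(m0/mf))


Ve = 315 * 9.81 = 3090.15 m/s
dV = 3090.15 * ln(489876/220954) = 2460 m/s

2460 m/s


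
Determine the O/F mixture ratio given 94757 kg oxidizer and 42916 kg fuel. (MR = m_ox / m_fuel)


MR = 94757 / 42916 = 2.21

2.21


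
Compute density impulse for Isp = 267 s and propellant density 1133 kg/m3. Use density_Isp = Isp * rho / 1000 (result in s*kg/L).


rho*Isp = 267 * 1133 / 1000 = 303 s*kg/L

303 s*kg/L


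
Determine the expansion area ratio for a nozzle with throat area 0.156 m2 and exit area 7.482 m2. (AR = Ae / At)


AR = 7.482 / 0.156 = 48.0

48.0


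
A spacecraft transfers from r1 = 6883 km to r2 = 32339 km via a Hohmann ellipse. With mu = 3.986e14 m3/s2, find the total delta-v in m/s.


V1 = sqrt(mu/r1) = 7609.91 m/s
dV1 = V1*(sqrt(2*r2/(r1+r2)) - 1) = 2162.3 m/s
V2 = sqrt(mu/r2) = 3510.79 m/s
dV2 = V2*(1 - sqrt(2*r1/(r1+r2))) = 1430.88 m/s
Total dV = 3593 m/s

3593 m/s


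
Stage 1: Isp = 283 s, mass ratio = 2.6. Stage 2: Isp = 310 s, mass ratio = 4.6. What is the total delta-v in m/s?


dV1 = 283 * 9.81 * ln(2.6) = 2652.7 m/s
dV2 = 310 * 9.81 * ln(4.6) = 4640.9 m/s
Total dV = 2652.7 + 4640.9 = 7293.6 m/s ~ 7294 m/s

7294 m/s


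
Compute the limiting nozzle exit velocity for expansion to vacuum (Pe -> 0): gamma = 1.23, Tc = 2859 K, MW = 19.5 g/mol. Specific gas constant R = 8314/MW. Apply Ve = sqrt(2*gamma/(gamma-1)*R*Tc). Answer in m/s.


R = 8314 / 19.5 = 426.36 J/(kg.K)
Ve = sqrt(2 * 1.23 / (1.23 - 1) * 426.36 * 2859) = 3611 m/s

3611 m/s


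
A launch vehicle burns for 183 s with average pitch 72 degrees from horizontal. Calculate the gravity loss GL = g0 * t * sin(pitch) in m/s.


GL = 9.81 * 183 * sin(72 deg) = 1707 m/s

1707 m/s


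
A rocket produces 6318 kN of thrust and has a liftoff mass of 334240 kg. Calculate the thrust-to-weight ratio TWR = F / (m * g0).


TWR = 6318000 / (334240 * 9.81) = 1.93

1.93


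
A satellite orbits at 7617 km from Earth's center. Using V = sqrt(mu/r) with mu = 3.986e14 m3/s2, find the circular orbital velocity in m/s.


V = sqrt(3.986e14 / 7617000) = 7234 m/s

7234 m/s


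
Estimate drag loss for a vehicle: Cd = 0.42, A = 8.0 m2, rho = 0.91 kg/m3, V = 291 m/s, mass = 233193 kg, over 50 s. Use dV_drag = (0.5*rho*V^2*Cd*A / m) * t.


D = 0.5 * 0.91 * 291^2 * 0.42 * 8.0 = 129460.31 N
a = 129460.31 / 233193 = 0.5552 m/s2
dV = 0.5552 * 50 = 27.8 m/s

27.8 m/s


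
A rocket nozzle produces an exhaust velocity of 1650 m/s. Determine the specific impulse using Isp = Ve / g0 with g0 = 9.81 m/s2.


Isp = Ve / g0 = 1650 / 9.81 = 168.2 s

168.2 s


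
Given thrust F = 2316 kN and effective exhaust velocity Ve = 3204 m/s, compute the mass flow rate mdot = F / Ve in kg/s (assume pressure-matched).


mdot = F / Ve = 2316000 / 3204 = 722.8 kg/s

722.8 kg/s


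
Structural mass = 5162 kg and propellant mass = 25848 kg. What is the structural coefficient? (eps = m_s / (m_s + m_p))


eps = 5162 / (5162 + 25848) = 0.1665

0.1665


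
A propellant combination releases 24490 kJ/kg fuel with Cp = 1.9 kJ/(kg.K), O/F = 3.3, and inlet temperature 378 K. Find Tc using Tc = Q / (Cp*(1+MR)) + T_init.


Tc = 24490 / (1.9 * (1 + 3.3)) + 378 = 3376 K

3376 K


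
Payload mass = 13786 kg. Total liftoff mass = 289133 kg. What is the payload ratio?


PR = 13786 / 289133 = 0.0477

0.0477


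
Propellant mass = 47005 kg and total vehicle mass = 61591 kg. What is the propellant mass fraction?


PMF = 47005 / 61591 = 0.763

0.763


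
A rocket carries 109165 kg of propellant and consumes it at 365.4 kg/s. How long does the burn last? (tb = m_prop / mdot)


tb = 109165 / 365.4 = 298.8 s

298.8 s


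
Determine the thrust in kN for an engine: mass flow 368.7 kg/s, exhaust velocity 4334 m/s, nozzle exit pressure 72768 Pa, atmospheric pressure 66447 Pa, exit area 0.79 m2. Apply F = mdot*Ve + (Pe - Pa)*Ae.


F = 368.7 * 4334 + (72768 - 66447) * 0.79 = 1.6029e+06 N = 1602.9 kN

1602.9 kN


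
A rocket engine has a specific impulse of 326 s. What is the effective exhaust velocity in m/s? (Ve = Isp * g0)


Ve = Isp * g0 = 326 * 9.81 = 3198.1 m/s

3198.1 m/s


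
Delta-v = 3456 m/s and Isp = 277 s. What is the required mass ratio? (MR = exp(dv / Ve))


Ve = 277 * 9.81 = 2717.37 m/s
MR = exp(3456 / 2717.37) = 3.567

3.567


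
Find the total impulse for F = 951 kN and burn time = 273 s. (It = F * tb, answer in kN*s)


It = 951 * 273 = 259623 kN*s

259623 kN*s


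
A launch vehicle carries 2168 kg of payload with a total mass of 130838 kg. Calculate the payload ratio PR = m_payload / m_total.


PR = 2168 / 130838 = 0.0166

0.0166


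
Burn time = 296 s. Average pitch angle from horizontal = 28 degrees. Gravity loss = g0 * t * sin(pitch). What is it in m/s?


GL = 9.81 * 296 * sin(28 deg) = 1363 m/s

1363 m/s


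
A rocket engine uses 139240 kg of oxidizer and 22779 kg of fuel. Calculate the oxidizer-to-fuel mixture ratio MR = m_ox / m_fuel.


MR = 139240 / 22779 = 6.11

6.11


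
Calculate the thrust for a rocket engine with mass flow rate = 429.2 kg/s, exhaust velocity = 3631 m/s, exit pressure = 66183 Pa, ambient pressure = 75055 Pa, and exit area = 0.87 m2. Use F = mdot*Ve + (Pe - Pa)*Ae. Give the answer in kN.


F = 429.2 * 3631 + (66183 - 75055) * 0.87 = 1.5507e+06 N = 1550.7 kN

1550.7 kN


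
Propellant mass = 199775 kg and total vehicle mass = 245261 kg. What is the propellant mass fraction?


PMF = 199775 / 245261 = 0.815

0.815


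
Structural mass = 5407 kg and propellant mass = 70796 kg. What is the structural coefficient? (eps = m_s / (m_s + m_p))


eps = 5407 / (5407 + 70796) = 0.071

0.071


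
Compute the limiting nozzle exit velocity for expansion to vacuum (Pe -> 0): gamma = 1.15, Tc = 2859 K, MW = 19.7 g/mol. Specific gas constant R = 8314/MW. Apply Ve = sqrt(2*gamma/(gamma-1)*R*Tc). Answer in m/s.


R = 8314 / 19.7 = 422.03 J/(kg.K)
Ve = sqrt(2 * 1.15 / (1.15 - 1) * 422.03 * 2859) = 4301 m/s

4301 m/s


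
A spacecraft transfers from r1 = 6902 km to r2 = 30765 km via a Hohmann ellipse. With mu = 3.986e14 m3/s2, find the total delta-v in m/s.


V1 = sqrt(mu/r1) = 7599.43 m/s
dV1 = V1*(sqrt(2*r2/(r1+r2)) - 1) = 2113.36 m/s
V2 = sqrt(mu/r2) = 3599.48 m/s
dV2 = V2*(1 - sqrt(2*r1/(r1+r2))) = 1420.46 m/s
Total dV = 3534 m/s

3534 m/s


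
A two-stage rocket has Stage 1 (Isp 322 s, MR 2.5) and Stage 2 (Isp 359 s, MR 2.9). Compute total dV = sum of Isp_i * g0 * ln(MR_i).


dV1 = 322 * 9.81 * ln(2.5) = 2894.4 m/s
dV2 = 359 * 9.81 * ln(2.9) = 3749.7 m/s
Total dV = 2894.4 + 3749.7 = 6644.1 m/s ~ 6644 m/s

6644 m/s


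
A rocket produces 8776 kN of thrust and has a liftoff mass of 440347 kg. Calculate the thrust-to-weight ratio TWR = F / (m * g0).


TWR = 8776000 / (440347 * 9.81) = 2.03

2.03


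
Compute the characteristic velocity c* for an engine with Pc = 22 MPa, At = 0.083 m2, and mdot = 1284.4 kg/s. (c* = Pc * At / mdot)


c* = 22e6 * 0.083 / 1284.4 = 1422 m/s

1422 m/s


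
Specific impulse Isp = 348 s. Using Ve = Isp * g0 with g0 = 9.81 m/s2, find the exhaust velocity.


Ve = Isp * g0 = 348 * 9.81 = 3413.9 m/s

3413.9 m/s


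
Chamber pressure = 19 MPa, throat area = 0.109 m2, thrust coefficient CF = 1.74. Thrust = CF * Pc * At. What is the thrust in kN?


F = 1.74 * 19e6 * 0.109 = 3.6035e+06 N = 3603.5 kN

3603.5 kN


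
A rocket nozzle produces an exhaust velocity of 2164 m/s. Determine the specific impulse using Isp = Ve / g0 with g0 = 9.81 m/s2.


Isp = Ve / g0 = 2164 / 9.81 = 220.6 s

220.6 s


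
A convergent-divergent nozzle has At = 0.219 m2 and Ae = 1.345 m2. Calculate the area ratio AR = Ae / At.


AR = 1.345 / 0.219 = 6.1

6.1


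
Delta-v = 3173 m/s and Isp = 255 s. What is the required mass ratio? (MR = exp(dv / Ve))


Ve = 255 * 9.81 = 2501.55 m/s
MR = exp(3173 / 2501.55) = 3.555

3.555


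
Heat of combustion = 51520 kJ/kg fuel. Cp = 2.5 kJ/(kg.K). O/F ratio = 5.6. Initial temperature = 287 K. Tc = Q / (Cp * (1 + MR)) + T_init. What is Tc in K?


Tc = 51520 / (2.5 * (1 + 5.6)) + 287 = 3409 K

3409 K


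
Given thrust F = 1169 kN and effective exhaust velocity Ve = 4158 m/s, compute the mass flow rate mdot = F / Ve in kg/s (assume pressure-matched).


mdot = F / Ve = 1169000 / 4158 = 281.1 kg/s

281.1 kg/s


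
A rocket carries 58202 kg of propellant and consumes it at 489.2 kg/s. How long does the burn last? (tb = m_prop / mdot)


tb = 58202 / 489.2 = 119.0 s

119.0 s


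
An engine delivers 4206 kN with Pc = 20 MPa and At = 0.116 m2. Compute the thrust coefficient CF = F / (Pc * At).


CF = 4206000 / (20e6 * 0.116) = 1.81

1.81


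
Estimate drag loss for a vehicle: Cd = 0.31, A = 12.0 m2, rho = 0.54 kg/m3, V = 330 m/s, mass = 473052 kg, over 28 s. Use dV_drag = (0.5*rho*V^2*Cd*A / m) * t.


D = 0.5 * 0.54 * 330^2 * 0.31 * 12.0 = 109379.16 N
a = 109379.16 / 473052 = 0.2312 m/s2
dV = 0.2312 * 28 = 6.5 m/s

6.5 m/s


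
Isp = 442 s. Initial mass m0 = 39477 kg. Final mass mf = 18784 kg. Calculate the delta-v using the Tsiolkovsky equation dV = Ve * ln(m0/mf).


Ve = 442 * 9.81 = 4336.02 m/s
dV = 4336.02 * ln(39477/18784) = 3220 m/s

3220 m/s


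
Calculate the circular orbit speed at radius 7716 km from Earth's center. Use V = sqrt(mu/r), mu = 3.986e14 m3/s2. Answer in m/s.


V = sqrt(3.986e14 / 7716000) = 7187 m/s

7187 m/s


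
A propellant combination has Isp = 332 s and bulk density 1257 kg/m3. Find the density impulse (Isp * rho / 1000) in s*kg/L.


rho*Isp = 332 * 1257 / 1000 = 417 s*kg/L

417 s*kg/L


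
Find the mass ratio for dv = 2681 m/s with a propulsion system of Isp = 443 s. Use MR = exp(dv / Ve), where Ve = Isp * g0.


Ve = 443 * 9.81 = 4345.83 m/s
MR = exp(2681 / 4345.83) = 1.853

1.853


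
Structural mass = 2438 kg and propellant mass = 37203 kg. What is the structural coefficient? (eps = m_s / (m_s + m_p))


eps = 2438 / (2438 + 37203) = 0.0615

0.0615


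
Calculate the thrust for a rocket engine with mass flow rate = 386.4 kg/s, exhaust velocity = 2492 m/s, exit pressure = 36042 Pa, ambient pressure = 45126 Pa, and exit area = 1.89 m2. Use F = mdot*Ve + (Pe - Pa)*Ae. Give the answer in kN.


F = 386.4 * 2492 + (36042 - 45126) * 1.89 = 945740.0 N = 945.7 kN

945.7 kN


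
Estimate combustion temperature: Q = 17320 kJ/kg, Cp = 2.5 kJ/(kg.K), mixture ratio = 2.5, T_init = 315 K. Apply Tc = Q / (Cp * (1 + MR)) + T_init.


Tc = 17320 / (2.5 * (1 + 2.5)) + 315 = 2294 K

2294 K


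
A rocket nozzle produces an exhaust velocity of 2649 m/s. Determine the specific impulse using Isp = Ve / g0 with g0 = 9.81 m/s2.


Isp = Ve / g0 = 2649 / 9.81 = 270.0 s

270.0 s


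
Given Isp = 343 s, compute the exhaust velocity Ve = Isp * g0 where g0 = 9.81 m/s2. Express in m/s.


Ve = Isp * g0 = 343 * 9.81 = 3364.8 m/s

3364.8 m/s


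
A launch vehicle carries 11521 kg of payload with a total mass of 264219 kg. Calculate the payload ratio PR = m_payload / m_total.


PR = 11521 / 264219 = 0.0436

0.0436


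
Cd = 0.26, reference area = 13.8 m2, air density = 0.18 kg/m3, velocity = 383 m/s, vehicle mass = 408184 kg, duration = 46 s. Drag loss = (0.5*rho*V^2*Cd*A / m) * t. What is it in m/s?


D = 0.5 * 0.18 * 383^2 * 0.26 * 13.8 = 47368.81 N
a = 47368.81 / 408184 = 0.116 m/s2
dV = 0.116 * 46 = 5.3 m/s

5.3 m/s


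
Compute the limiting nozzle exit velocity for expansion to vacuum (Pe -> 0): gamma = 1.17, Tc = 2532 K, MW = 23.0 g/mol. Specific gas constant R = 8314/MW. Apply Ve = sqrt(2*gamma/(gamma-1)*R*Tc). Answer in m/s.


R = 8314 / 23.0 = 361.48 J/(kg.K)
Ve = sqrt(2 * 1.17 / (1.17 - 1) * 361.48 * 2532) = 3549 m/s

3549 m/s


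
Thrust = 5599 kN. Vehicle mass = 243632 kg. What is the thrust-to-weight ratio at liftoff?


TWR = 5599000 / (243632 * 9.81) = 2.34

2.34


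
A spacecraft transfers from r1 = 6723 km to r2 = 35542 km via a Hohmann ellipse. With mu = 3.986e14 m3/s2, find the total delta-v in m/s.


V1 = sqrt(mu/r1) = 7699.94 m/s
dV1 = V1*(sqrt(2*r2/(r1+r2)) - 1) = 2285.86 m/s
V2 = sqrt(mu/r2) = 3348.87 m/s
dV2 = V2*(1 - sqrt(2*r1/(r1+r2))) = 1459.99 m/s
Total dV = 3746 m/s

3746 m/s
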